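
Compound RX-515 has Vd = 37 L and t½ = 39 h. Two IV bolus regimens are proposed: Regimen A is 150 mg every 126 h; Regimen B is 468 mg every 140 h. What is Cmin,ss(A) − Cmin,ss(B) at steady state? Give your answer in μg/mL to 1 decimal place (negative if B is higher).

-0.7 μg/mL

Regimen A: f = (1/2)^(126/39) ≈ 0.1065; Cmin,ss = (150/37)·f/(1−f) ≈ 0.483 μg/mL.
Regimen B: f = (1/2)^(140/39) ≈ 0.0831; Cmin,ss = (468/37)·f/(1−f) ≈ 1.146 μg/mL.
Difference ≈ 0.483 − 1.146 ≈ -0.663 μg/mL.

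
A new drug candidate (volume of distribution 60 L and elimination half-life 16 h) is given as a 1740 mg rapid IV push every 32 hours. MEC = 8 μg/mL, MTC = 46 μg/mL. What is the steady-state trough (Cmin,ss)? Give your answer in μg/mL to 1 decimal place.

The dosing interval is 2 half-lives, so f = 2^(−2) = 0.25.
Accumulation ratio R = 1/(1 − f) = 1/0.75 = 4/3.
Single-dose peak C₀ = D/Vd = 1740/60 = 29 μg/mL.
Steady-state peak Cmax,ss = C₀·R = 29 × 4/3 ≈ 38.667 μg/mL.
Steady-state trough Cmin,ss = Cmax,ss·f ≈ 38.667 × 0.25 ≈ 9.667 μg/mL.
Trough 9.7 μg/mL vs MEC 8 μg/mL: adequate.

9.7 μg/mL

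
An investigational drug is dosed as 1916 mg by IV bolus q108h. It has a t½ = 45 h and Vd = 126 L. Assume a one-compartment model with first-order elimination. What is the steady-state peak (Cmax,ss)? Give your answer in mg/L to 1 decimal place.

18.8 mg/L

τ/t½ = 108/45 ≈ 2.4, so fraction remaining f = (1/2)^(108/45) ≈ 0.1895.
At steady state, accumulation factor R = 1/(1 − e^(−kτ)) ≈ 1.2338.
Each bolus raises the concentration by D/Vd = 1916/126 ≈ 15.206 mg/L.
Cmax,ss = C₀/(1 − f) ≈ 15.206/0.8105 ≈ 18.761 mg/L.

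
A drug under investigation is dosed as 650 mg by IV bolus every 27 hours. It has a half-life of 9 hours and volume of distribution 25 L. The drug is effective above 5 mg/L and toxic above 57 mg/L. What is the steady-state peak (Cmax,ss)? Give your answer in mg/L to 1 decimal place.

τ = 27 h = 3 half-lives, so f = (1/2)^3 = 0.125.
Accumulation ratio R = 1/(1 − f) = 1/0.875 = 8/7.
Single-dose peak C₀ = D/Vd = 650/25 = 26 mg/L.
Steady-state peak Cmax,ss = C₀·R = 26 × 8/7 ≈ 29.714 mg/L.
Peak 29.7 mg/L vs MTC 57 mg/L: below toxic threshold.

29.7 mg/L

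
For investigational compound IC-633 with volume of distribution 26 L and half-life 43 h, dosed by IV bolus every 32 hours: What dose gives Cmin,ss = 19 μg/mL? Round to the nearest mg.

333 mg

τ/t½ = 32/43 ≈ 0.74419, so f = (1/2)^(32/43) ≈ 0.597005.
Cmin,ss = (D/Vd)·f/(1−f), so D = Cmin,ss·Vd·(1−f)/f.
D = 19 × 26 × (1−f)/f ≈ 19 × 26 × 0.67503 ≈ 333.46 mg.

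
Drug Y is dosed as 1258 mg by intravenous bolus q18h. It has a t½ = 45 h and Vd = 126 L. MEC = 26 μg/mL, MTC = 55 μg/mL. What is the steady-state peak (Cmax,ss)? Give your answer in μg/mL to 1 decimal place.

τ/t½ = 18/45 ≈ 0.4, so fraction remaining f = (1/2)^(18/45) ≈ 0.7579.
At steady state, accumulation factor R = 1/(1 − e^(−kτ)) ≈ 4.1305.
Each bolus raises the concentration by D/Vd = 1258/126 ≈ 9.984 μg/mL.
Steady-state peak Cmax,ss = C₀·R ≈ 9.984 × 4.1305 ≈ 41.239 μg/mL.
Peak 41.2 μg/mL vs MTC 55 μg/mL: below toxic threshold.

41.2 μg/mL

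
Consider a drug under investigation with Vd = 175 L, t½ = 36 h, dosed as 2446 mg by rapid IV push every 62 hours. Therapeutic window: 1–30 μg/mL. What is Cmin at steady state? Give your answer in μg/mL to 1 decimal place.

6.1 μg/mL

k = ln2/t½ = ln2/36 ≈ 0.019254 h⁻¹; fraction remaining f = e^(−kτ) = e^(−0.019254×62) ≈ 0.3031.
Single-dose peak C₀ = D/Vd = 2446/175 ≈ 13.977 μg/mL.
Steady-state trough Cmin,ss = C₀·f/(1−f) ≈ 13.977 × 0.3031/0.6969 ≈ 6.079 μg/mL.
Trough 6.1 μg/mL vs MEC 1 μg/mL: adequate.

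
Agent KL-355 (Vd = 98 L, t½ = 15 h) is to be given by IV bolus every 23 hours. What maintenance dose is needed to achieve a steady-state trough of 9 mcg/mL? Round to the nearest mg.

τ/t½ = 23/15 ≈ 1.5333, so f = (1/2)^(23/15) ≈ 0.345478.
Cmin,ss = (D/Vd)·f/(1−f), so D = Cmin,ss·Vd·(1−f)/f.
D = 9 × 98 × (1−f)/f ≈ 9 × 98 × 1.89454 ≈ 1670.98 mg.

1671 mg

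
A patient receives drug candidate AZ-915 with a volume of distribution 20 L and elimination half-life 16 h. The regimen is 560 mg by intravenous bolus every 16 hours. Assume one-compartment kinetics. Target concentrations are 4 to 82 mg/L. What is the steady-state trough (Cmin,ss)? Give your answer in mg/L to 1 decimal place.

28.0 mg/L

τ = 16 h = 1 half-life, so f = (1/2)^1 = 0.5.
At steady state, R = 1/(1 − 0.5) = 2/1.
Single-dose peak C₀ = D/Vd = 560/20 = 28 mg/L.
Steady-state peak Cmax,ss = C₀·R = 28 × 2/1 ≈ 56.000 mg/L.
Steady-state trough Cmin,ss = Cmax,ss·f ≈ 56.000 × 0.5 ≈ 28.000 mg/L.
Trough 28.0 mg/L vs MEC 4 mg/L: adequate.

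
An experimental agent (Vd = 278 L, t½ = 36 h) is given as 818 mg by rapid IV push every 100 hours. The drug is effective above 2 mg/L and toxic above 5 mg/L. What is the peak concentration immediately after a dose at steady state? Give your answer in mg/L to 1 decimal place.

Over one 100-h interval, 100/36 ≈ 2.7778 half-lives elapse, leaving f ≈ 0.1458 of each dose.
Accumulation ratio R = 1/(1 − f) ≈ 1/0.8542 ≈ 1.1707.
Single-dose peak C₀ = D/Vd = 818/278 ≈ 2.942 mg/L.
Steady-state peak Cmax,ss = C₀·R ≈ 2.942 × 1.1707 ≈ 3.444 mg/L.
Peak 3.4 mg/L vs MTC 5 mg/L: below toxic threshold.

3.4 mg/L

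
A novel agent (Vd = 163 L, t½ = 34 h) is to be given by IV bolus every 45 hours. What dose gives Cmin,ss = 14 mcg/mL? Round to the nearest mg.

τ/t½ = 45/34 ≈ 1.3235, so f = (1/2)^(45/34) ≈ 0.399556.
Cmin,ss = (D/Vd)·f/(1−f), so D = Cmin,ss·Vd·(1−f)/f.
D = 14 × 163 × (1−f)/f ≈ 14 × 163 × 1.50278 ≈ 3429.34 mg.

3429 mg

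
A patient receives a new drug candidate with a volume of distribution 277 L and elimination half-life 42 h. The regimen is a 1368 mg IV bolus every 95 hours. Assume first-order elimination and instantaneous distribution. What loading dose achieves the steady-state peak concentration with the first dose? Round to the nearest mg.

f = (1/2)^(95/42) ≈ 0.208497; accumulation ratio R = 1/(1−f) ≈ 1.26342.
Loading dose to hit Cmax,ss on first dose: D_load = D_maint·R ≈ 1368 × 1.26342 ≈ 1728.36 mg.

1728 mg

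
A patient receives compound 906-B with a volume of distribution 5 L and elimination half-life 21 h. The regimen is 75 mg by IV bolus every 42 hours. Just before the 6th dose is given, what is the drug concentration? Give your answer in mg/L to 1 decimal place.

5.0 mg/L

f = (1/2)^(τ/t½) = (1/2)^(42/21) ≈ 0.2500.
C₀ = D/Vd = 75/5 ≈ 15.000 mg/L.
Before the 6th dose, 5 doses have been given. Superposition: Cmin = C₀·(f + f² + … + f^5).
≈ 15.000 × (0.2500 + 0.0625 + 0.0156 + 0.0039 + 0.0010) ≈ 15.000 × 0.3330 ≈ 4.995 mg/L.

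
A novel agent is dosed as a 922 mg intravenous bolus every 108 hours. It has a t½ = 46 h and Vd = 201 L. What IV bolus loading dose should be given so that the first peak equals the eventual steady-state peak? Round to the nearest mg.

1147 mg

f = (1/2)^(108/46) ≈ 0.196442; accumulation ratio R = 1/(1−f) ≈ 1.24447.
Loading dose to hit Cmax,ss on first dose: D_load = D_maint·R ≈ 922 × 1.24447 ≈ 1147.40 mg.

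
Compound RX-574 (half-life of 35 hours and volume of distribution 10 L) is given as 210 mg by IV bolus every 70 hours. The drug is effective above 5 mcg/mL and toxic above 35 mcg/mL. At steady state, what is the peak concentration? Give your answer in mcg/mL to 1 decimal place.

The dosing interval is 2 half-lives, so f = 2^(−2) = 0.25.
Accumulation ratio R = 1/(1 − f) = 1/0.75 = 4/3.
Single-dose peak C₀ = D/Vd = 210/10 = 21 mcg/mL.
Steady-state peak Cmax,ss = C₀·R = 21 × 4/3 ≈ 28.000 mcg/mL.
Peak 28.0 mcg/mL vs MTC 35 mcg/mL: below toxic threshold.

28.0 mcg/mL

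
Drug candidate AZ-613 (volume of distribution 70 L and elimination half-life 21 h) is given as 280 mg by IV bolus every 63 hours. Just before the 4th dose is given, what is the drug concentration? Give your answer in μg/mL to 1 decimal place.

f = (1/2)^(τ/t½) = (1/2)^(63/21) ≈ 0.1250.
C₀ = D/Vd = 280/70 ≈ 4.000 μg/mL.
Before the 4th dose, 3 doses have been given. Superposition: Cmin = C₀·(f + f² + … + f^3).
≈ 4.000 × (0.1250 + 0.0156 + 0.0020) ≈ 4.000 × 0.1426 ≈ 0.570 μg/mL.

0.6 μg/mL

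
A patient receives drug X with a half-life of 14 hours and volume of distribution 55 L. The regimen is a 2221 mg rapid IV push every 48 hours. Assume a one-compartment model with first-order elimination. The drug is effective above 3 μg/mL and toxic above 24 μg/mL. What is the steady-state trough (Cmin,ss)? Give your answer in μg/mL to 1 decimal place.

4.1 μg/mL

k = ln2/t½ = ln2/14 ≈ 0.049511 h⁻¹; fraction remaining f = e^(−kτ) = e^(−0.049511×48) ≈ 0.0929.
At steady state, accumulation factor R = 1/(1 − e^(−kτ)) ≈ 1.1024.
Single-dose peak C₀ = D/Vd = 2221/55 ≈ 40.382 μg/mL.
Cmax,ss = C₀/(1 − f) ≈ 40.382/0.9071 ≈ 44.518 μg/mL.
One interval later, Cmin,ss = Cmax,ss·e^(−kτ) ≈ 44.518 × 0.0929 ≈ 4.136 μg/mL.
Trough 4.1 μg/mL vs MEC 3 μg/mL: adequate.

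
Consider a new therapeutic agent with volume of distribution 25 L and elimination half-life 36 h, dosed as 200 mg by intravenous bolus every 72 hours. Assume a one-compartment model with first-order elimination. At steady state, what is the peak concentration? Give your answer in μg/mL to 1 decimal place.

10.7 μg/mL

The dosing interval is 2 half-lives, so f = 2^(−2) = 0.25.
At steady state, R = 1/(1 − 0.25) = 4/3.
Single-dose peak C₀ = D/Vd = 200/25 = 8 μg/mL.
Steady-state peak Cmax,ss = C₀·R = 8 × 4/3 ≈ 10.667 μg/mL.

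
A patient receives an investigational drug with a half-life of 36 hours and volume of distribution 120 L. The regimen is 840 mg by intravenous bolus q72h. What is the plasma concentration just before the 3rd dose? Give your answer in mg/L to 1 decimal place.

2.2 mg/L

f = (1/2)^(τ/t½) = (1/2)^(72/36) ≈ 0.2500.
C₀ = D/Vd = 840/120 ≈ 7.000 mg/L.
Before the 3rd dose, 2 doses have been given. Superposition: Cmin = C₀·(f + f²).
≈ 7.000 × (0.2500 + 0.0625) ≈ 7.000 × 0.3125 ≈ 2.188 mg/L.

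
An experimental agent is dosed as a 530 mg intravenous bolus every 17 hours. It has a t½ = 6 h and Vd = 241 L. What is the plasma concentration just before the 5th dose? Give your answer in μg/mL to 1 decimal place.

0.4 μg/mL

f = (1/2)^(τ/t½) = (1/2)^(17/6) ≈ 0.1403.
C₀ = D/Vd = 530/241 ≈ 2.199 μg/mL.
Before the 5th dose, 4 doses have been given. Superposition: Cmin = C₀·(f + f² + … + f^4).
≈ 2.199 × (0.1403 + 0.0197 + 0.0028 + 0.0004) ≈ 2.199 × 0.1632 ≈ 0.359 μg/mL.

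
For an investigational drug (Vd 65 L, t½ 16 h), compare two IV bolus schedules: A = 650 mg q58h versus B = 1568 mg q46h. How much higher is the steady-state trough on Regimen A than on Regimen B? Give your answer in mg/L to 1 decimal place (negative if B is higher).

Regimen A: f = (1/2)^(58/16) ≈ 0.0811; Cmin,ss = (650/65)·f/(1−f) ≈ 0.883 mg/L.
Regimen B: f = (1/2)^(46/16) ≈ 0.1363; Cmin,ss = (1568/65)·f/(1−f) ≈ 3.807 mg/L.
Difference ≈ 0.883 − 3.807 ≈ -2.924 mg/L.

-2.9 mg/L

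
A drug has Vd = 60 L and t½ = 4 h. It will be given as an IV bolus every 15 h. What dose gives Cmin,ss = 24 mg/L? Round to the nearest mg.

17934 mg

τ/t½ = 15/4 ≈ 3.75, so f = (1/2)^(15/4) ≈ 0.074325.
Cmin,ss = (D/Vd)·f/(1−f), so D = Cmin,ss·Vd·(1−f)/f.
D = 24 × 60 × (1−f)/f ≈ 24 × 60 × 12.45442 ≈ 17934.36 mg.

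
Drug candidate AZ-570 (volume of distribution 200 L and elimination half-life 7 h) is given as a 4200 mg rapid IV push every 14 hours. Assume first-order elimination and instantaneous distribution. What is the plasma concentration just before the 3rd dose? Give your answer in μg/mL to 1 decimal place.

6.6 μg/mL

f = (1/2)^(τ/t½) = (1/2)^(14/7) ≈ 0.2500.
C₀ = D/Vd = 4200/200 ≈ 21.000 μg/mL.
Before the 3rd dose, 2 doses have been given. Superposition: Cmin = C₀·(f + f²).
≈ 21.000 × (0.2500 + 0.0625) ≈ 21.000 × 0.3125 ≈ 6.562 μg/mL.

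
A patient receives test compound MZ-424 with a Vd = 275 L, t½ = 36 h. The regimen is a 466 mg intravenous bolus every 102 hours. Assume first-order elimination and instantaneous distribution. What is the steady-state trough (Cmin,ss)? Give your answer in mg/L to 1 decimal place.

0.3 mg/L

τ/t½ = 102/36 ≈ 2.8333, so fraction remaining f = (1/2)^(102/36) ≈ 0.1403.
At steady state, accumulation factor R = 1/(1 − e^(−kτ)) ≈ 1.1632.
Each bolus raises the concentration by D/Vd = 466/275 ≈ 1.695 mg/L.
Cmax,ss = C₀/(1 − f) ≈ 1.695/0.8597 ≈ 1.972 mg/L.
Steady-state trough Cmin,ss = Cmax,ss·f ≈ 1.972 × 0.1403 ≈ 0.277 mg/L.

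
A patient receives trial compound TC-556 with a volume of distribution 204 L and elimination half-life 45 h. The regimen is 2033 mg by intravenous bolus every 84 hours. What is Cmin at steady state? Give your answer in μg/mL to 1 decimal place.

k = ln2/t½ = ln2/45 ≈ 0.015403 h⁻¹; fraction remaining f = e^(−kτ) = e^(−0.015403×84) ≈ 0.2742.
Accumulation ratio R = 1/(1 − f) ≈ 1/0.7258 ≈ 1.3778.
Each bolus raises the concentration by D/Vd = 2033/204 ≈ 9.966 μg/mL.
Steady-state peak Cmax,ss = C₀·R ≈ 9.966 × 1.3778 ≈ 13.731 μg/mL.
One interval later, Cmin,ss = Cmax,ss·e^(−kτ) ≈ 13.731 × 0.2742 ≈ 3.765 μg/mL.

3.8 μg/mL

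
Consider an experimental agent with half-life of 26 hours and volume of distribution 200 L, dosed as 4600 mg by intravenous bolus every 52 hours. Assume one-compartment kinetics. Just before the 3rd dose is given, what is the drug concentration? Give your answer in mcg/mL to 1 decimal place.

7.2 mcg/mL

f = (1/2)^(τ/t½) = (1/2)^(52/26) ≈ 0.2500.
C₀ = D/Vd = 4600/200 ≈ 23.000 mcg/mL.
Before the 3rd dose, 2 doses have been given. Superposition: Cmin = C₀·(f + f²).
≈ 23.000 × (0.2500 + 0.0625) ≈ 23.000 × 0.3125 ≈ 7.188 mcg/mL.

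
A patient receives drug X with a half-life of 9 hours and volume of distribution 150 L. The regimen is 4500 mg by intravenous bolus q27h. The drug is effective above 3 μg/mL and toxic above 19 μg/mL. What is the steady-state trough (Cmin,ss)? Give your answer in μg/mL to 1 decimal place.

4.3 μg/mL

The dosing interval is 3 half-lives, so f = 2^(−3) = 0.125.
At steady state, R = 1/(1 − 0.125) = 8/7.
Single-dose peak C₀ = D/Vd = 4500/150 = 30 μg/mL.
Steady-state peak Cmax,ss = C₀·R = 30 × 8/7 ≈ 34.286 μg/mL.
Steady-state trough Cmin,ss = Cmax,ss·f ≈ 34.286 × 0.125 ≈ 4.286 μg/mL.
Trough 4.3 μg/mL vs MEC 3 μg/mL: adequate.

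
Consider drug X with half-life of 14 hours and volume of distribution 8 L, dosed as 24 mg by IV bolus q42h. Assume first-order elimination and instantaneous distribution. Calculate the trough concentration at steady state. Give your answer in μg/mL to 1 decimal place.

0.4 μg/mL

τ = 42 h = 3 half-lives, so f = (1/2)^3 = 0.125.
Accumulation ratio R = 1/(1 − f) = 1/0.875 = 8/7.
Single-dose peak C₀ = D/Vd = 24/8 = 3 μg/mL.
Steady-state peak Cmax,ss = C₀·R = 3 × 8/7 ≈ 3.429 μg/mL.
Steady-state trough Cmin,ss = Cmax,ss·f ≈ 3.429 × 0.125 ≈ 0.429 μg/mL.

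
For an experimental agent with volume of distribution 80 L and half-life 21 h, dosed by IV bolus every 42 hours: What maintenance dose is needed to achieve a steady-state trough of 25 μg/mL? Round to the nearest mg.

τ/t½ = 42/21 ≈ 2, so f = (1/2)^(42/21) ≈ 0.250000.
Cmin,ss = (D/Vd)·f/(1−f), so D = Cmin,ss·Vd·(1−f)/f.
D = 25 × 80 × (1−f)/f ≈ 25 × 80 × 3.00000 ≈ 6000.00 mg.

6000 mg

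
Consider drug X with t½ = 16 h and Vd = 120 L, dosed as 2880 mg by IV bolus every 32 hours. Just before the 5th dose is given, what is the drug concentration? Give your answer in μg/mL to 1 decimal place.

f = (1/2)^(τ/t½) = (1/2)^(32/16) ≈ 0.2500.
C₀ = D/Vd = 2880/120 ≈ 24.000 μg/mL.
Before the 5th dose, 4 doses have been given. Superposition: Cmin = C₀·(f + f² + … + f^4).
≈ 24.000 × (0.2500 + 0.0625 + 0.0156 + 0.0039) ≈ 24.000 × 0.3320 ≈ 7.968 μg/mL.

8.0 μg/mL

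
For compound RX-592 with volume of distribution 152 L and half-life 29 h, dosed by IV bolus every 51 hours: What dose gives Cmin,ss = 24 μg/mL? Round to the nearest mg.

τ/t½ = 51/29 ≈ 1.7586, so f = (1/2)^(51/29) ≈ 0.295531.
Cmin,ss = (D/Vd)·f/(1−f), so D = Cmin,ss·Vd·(1−f)/f.
D = 24 × 152 × (1−f)/f ≈ 24 × 152 × 2.38374 ≈ 8695.88 mg.

8696 mg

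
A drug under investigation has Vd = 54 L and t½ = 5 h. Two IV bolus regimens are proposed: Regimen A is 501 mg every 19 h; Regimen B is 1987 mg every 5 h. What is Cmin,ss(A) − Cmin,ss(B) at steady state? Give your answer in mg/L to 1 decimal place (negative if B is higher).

-36.1 mg/L

Regimen A: f = (1/2)^(19/5) ≈ 0.0718; Cmin,ss = (501/54)·f/(1−f) ≈ 0.718 mg/L.
Regimen B: f = (1/2)^(5/5) ≈ 0.5000; Cmin,ss = (1987/54)·f/(1−f) ≈ 36.796 mg/L.
Difference ≈ 0.718 − 36.796 ≈ -36.078 mg/L.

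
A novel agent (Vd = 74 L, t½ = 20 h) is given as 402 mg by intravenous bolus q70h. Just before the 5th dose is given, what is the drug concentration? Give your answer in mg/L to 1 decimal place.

f = (1/2)^(τ/t½) = (1/2)^(70/20) ≈ 0.0884.
C₀ = D/Vd = 402/74 ≈ 5.432 mg/L.
Before the 5th dose, 4 doses have been given. Superposition: Cmin = C₀·(f + f² + … + f^4).
≈ 5.432 × (0.0884 + 0.0078 + 0.0007 + 0.0001) ≈ 5.432 × 0.0970 ≈ 0.527 mg/L.

0.5 mg/L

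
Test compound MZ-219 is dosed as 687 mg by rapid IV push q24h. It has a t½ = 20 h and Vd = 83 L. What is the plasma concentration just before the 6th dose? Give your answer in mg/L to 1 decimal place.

f = (1/2)^(τ/t½) = (1/2)^(24/20) ≈ 0.4353.
C₀ = D/Vd = 687/83 ≈ 8.277 mg/L.
Before the 6th dose, 5 doses have been given. Superposition: Cmin = C₀·(f + f² + … + f^5).
≈ 8.277 × (0.4353 + 0.1895 + 0.0825 + 0.0359 + 0.0156) ≈ 8.277 × 0.7588 ≈ 6.281 mg/L.

6.3 mg/L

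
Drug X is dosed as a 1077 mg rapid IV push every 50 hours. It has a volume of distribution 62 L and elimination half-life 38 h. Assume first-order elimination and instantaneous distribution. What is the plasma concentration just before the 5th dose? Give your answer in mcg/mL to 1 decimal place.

f = (1/2)^(τ/t½) = (1/2)^(50/38) ≈ 0.4017.
C₀ = D/Vd = 1077/62 ≈ 17.371 mcg/mL.
Before the 5th dose, 4 doses have been given. Superposition: Cmin = C₀·(f + f² + … + f^4).
≈ 17.371 × (0.4017 + 0.1614 + 0.0648 + 0.0260) ≈ 17.371 × 0.6539 ≈ 11.359 mcg/mL.

11.4 mcg/mL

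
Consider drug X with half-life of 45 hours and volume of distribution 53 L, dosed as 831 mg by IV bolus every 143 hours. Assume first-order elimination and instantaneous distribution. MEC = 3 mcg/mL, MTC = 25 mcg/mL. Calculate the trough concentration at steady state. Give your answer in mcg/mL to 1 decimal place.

1.9 mcg/mL

τ/t½ = 143/45 ≈ 3.1778, so fraction remaining f = (1/2)^(143/45) ≈ 0.1105.
At steady state, accumulation factor R = 1/(1 − e^(−kτ)) ≈ 1.1242.
Single-dose peak C₀ = D/Vd = 831/53 ≈ 15.679 mcg/mL.
Cmax,ss = C₀/(1 − f) ≈ 15.679/0.8895 ≈ 17.627 mcg/mL.
One interval later, Cmin,ss = Cmax,ss·e^(−kτ) ≈ 17.627 × 0.1105 ≈ 1.948 mcg/mL.
Trough 1.9 mcg/mL vs MEC 3 mcg/mL: subtherapeutic.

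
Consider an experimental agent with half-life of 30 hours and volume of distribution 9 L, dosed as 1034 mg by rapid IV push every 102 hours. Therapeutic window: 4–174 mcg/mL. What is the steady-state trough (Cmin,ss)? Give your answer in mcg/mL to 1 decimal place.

τ/t½ = 102/30 ≈ 3.4, so fraction remaining f = (1/2)^(102/30) ≈ 0.0947.
At steady state, accumulation factor R = 1/(1 − e^(−kτ)) ≈ 1.1046.
Single-dose peak C₀ = D/Vd = 1034/9 ≈ 114.889 mcg/mL.
Steady-state peak Cmax,ss = C₀·R ≈ 114.889 × 1.1046 ≈ 126.906 mcg/mL.
One interval later, Cmin,ss = Cmax,ss·e^(−kτ) ≈ 126.906 × 0.0947 ≈ 12.018 mcg/mL.
Trough 12.0 mcg/mL vs MEC 4 mcg/mL: adequate.

12.0 mcg/mL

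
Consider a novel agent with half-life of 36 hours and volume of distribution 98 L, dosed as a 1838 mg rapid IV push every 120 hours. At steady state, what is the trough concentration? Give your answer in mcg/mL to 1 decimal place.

Over one 120-h interval, 120/36 ≈ 3.3333 half-lives elapse, leaving f ≈ 0.0992 of each dose.
At steady state, accumulation factor R = 1/(1 − e^(−kτ)) ≈ 1.1101.
Single-dose peak C₀ = D/Vd = 1838/98 ≈ 18.755 mcg/mL.
Cmax,ss = C₀/(1 − f) ≈ 18.755/0.9008 ≈ 20.820 mcg/mL.
Steady-state trough Cmin,ss = Cmax,ss·f ≈ 20.820 × 0.0992 ≈ 2.065 mcg/mL.

2.1 mcg/mL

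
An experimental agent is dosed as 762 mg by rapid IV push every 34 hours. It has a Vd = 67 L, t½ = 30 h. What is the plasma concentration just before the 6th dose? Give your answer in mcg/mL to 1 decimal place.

f = (1/2)^(τ/t½) = (1/2)^(34/30) ≈ 0.4559.
C₀ = D/Vd = 762/67 ≈ 11.373 mcg/mL.
Before the 6th dose, 5 doses have been given. Superposition: Cmin = C₀·(f + f² + … + f^5).
≈ 11.373 × (0.4559 + 0.2078 + 0.0948 + 0.0432 + 0.0197) ≈ 11.373 × 0.8214 ≈ 9.342 mcg/mL.

9.3 mcg/mL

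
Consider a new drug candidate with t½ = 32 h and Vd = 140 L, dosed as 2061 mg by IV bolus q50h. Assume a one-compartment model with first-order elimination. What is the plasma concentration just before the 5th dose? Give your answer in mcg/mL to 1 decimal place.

7.4 mcg/mL

f = (1/2)^(τ/t½) = (1/2)^(50/32) ≈ 0.3386.
C₀ = D/Vd = 2061/140 ≈ 14.721 mcg/mL.
Before the 5th dose, 4 doses have been given. Superposition: Cmin = C₀·(f + f² + … + f^4).
≈ 14.721 × (0.3386 + 0.1146 + 0.0388 + 0.0131) ≈ 14.721 × 0.5051 ≈ 7.436 mcg/mL.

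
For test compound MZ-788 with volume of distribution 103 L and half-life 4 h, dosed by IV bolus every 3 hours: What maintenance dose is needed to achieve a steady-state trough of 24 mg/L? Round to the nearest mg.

τ/t½ = 3/4 ≈ 0.75, so f = (1/2)^(3/4) ≈ 0.594604.
Cmin,ss = (D/Vd)·f/(1−f), so D = Cmin,ss·Vd·(1−f)/f.
D = 24 × 103 × (1−f)/f ≈ 24 × 103 × 0.68179 ≈ 1685.38 mg.

1685 mg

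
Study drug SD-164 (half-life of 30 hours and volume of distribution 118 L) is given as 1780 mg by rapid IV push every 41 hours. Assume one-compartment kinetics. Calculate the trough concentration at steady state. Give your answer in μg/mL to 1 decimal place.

9.6 μg/mL

k = ln2/t½ = ln2/30 ≈ 0.023105 h⁻¹; fraction remaining f = e^(−kτ) = e^(−0.023105×41) ≈ 0.3878.
Single-dose peak C₀ = D/Vd = 1780/118 ≈ 15.085 μg/mL.
Steady-state trough Cmin,ss = C₀·f/(1−f) ≈ 15.085 × 0.3878/0.6122 ≈ 9.556 μg/mL.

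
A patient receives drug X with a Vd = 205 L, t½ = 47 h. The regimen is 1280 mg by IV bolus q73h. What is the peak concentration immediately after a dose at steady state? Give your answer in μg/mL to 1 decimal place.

k = ln2/t½ = ln2/47 ≈ 0.014748 h⁻¹; fraction remaining f = e^(−kτ) = e^(−0.014748×73) ≈ 0.3408.
Accumulation ratio R = 1/(1 − f) ≈ 1/0.6592 ≈ 1.5170.
Each bolus raises the concentration by D/Vd = 1280/205 ≈ 6.244 μg/mL.
Steady-state peak Cmax,ss = C₀·R ≈ 6.244 × 1.5170 ≈ 9.472 μg/mL.

9.5 μg/mL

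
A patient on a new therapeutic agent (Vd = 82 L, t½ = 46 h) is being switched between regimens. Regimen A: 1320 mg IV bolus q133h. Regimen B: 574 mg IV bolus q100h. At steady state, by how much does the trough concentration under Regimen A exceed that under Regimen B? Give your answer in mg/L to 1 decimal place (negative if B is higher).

Regimen A: f = (1/2)^(133/46) ≈ 0.1348; Cmin,ss = (1320/82)·f/(1−f) ≈ 2.508 mg/L.
Regimen B: f = (1/2)^(100/46) ≈ 0.2216; Cmin,ss = (574/82)·f/(1−f) ≈ 1.993 mg/L.
Difference ≈ 2.508 − 1.993 ≈ 0.515 mg/L.

0.5 mg/L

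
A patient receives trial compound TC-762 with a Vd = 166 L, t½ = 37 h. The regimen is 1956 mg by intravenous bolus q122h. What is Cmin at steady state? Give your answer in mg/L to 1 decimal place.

1.3 mg/L

k = ln2/t½ = ln2/37 ≈ 0.018734 h⁻¹; fraction remaining f = e^(−kτ) = e^(−0.018734×122) ≈ 0.1017.
Single-dose peak C₀ = D/Vd = 1956/166 ≈ 11.783 mg/L.
Steady-state trough Cmin,ss = C₀·f/(1−f) ≈ 11.783 × 0.1017/0.8983 ≈ 1.334 mg/L.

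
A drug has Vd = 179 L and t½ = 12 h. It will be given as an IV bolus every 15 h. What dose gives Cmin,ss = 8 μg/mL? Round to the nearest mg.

τ/t½ = 15/12 ≈ 1.25, so f = (1/2)^(15/12) ≈ 0.420448.
Cmin,ss = (D/Vd)·f/(1−f), so D = Cmin,ss·Vd·(1−f)/f.
D = 8 × 179 × (1−f)/f ≈ 8 × 179 × 1.37842 ≈ 1973.90 mg.

1974 mg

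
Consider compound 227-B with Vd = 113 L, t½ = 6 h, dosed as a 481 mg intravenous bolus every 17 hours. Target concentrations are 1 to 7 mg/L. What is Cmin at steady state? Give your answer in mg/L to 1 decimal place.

τ/t½ = 17/6 ≈ 2.8333, so fraction remaining f = (1/2)^(17/6) ≈ 0.1403.
Accumulation ratio R = 1/(1 − f) ≈ 1/0.8597 ≈ 1.1632.
Each bolus raises the concentration by D/Vd = 481/113 ≈ 4.257 mg/L.
Steady-state peak Cmax,ss = C₀·R ≈ 4.257 × 1.1632 ≈ 4.952 mg/L.
One interval later, Cmin,ss = Cmax,ss·e^(−kτ) ≈ 4.952 × 0.1403 ≈ 0.695 mg/L.
Trough 0.7 mg/L vs MEC 1 mg/L: subtherapeutic.

0.7 mg/L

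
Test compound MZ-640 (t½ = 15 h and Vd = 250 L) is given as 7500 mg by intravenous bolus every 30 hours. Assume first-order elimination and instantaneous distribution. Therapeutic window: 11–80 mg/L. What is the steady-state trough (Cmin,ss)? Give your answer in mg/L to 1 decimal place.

τ = 30 h = 2 half-lives, so f = (1/2)^2 = 0.25.
At steady state, R = 1/(1 − 0.25) = 4/3.
Single-dose peak C₀ = D/Vd = 7500/250 = 30 mg/L.
Steady-state peak Cmax,ss = C₀·R = 30 × 4/3 ≈ 40.000 mg/L.
Steady-state trough Cmin,ss = Cmax,ss·f ≈ 40.000 × 0.25 ≈ 10.000 mg/L.
Trough 10.0 mg/L vs MEC 11 mg/L: subtherapeutic.

10.0 mg/L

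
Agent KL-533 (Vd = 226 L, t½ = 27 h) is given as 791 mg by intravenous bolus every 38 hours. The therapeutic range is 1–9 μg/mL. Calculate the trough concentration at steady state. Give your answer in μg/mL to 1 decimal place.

2.1 μg/mL

τ/t½ = 38/27 ≈ 1.4074, so fraction remaining f = (1/2)^(38/27) ≈ 0.3770.
Single-dose peak C₀ = D/Vd = 791/226 ≈ 3.500 μg/mL.
Steady-state trough Cmin,ss = C₀·f/(1−f) ≈ 3.500 × 0.3770/0.6230 ≈ 2.118 μg/mL.
Trough 2.1 μg/mL vs MEC 1 μg/mL: adequate.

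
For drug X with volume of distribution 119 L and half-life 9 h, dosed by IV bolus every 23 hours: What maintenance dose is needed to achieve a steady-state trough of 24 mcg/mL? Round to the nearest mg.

τ/t½ = 23/9 ≈ 2.5556, so f = (1/2)^(23/9) ≈ 0.170099.
Cmin,ss = (D/Vd)·f/(1−f), so D = Cmin,ss·Vd·(1−f)/f.
D = 24 × 119 × (1−f)/f ≈ 24 × 119 × 4.87893 ≈ 13934.22 mg.

13934 mg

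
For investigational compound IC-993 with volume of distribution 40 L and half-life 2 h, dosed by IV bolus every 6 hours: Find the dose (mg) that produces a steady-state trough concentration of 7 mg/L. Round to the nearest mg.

τ/t½ = 6/2 ≈ 3, so f = (1/2)^(6/2) ≈ 0.125000.
Cmin,ss = (D/Vd)·f/(1−f), so D = Cmin,ss·Vd·(1−f)/f.
D = 7 × 40 × (1−f)/f ≈ 7 × 40 × 7.00000 ≈ 1960.00 mg.

1960 mg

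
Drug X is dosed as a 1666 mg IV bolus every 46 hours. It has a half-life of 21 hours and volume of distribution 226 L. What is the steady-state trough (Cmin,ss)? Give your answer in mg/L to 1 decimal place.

2.1 mg/L

k = ln2/t½ = ln2/21 ≈ 0.033007 h⁻¹; fraction remaining f = e^(−kτ) = e^(−0.033007×46) ≈ 0.2191.
At steady state, accumulation factor R = 1/(1 − e^(−kτ)) ≈ 1.2806.
Each bolus raises the concentration by D/Vd = 1666/226 ≈ 7.372 mg/L.
Steady-state peak Cmax,ss = C₀·R ≈ 7.372 × 1.2806 ≈ 9.441 mg/L.
One interval later, Cmin,ss = Cmax,ss·e^(−kτ) ≈ 9.441 × 0.2191 ≈ 2.069 mg/L.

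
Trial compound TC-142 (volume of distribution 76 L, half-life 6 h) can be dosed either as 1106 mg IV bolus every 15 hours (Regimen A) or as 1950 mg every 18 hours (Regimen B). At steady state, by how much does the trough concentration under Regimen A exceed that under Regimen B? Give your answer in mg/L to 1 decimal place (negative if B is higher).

Regimen A: f = (1/2)^(15/6) ≈ 0.1768; Cmin,ss = (1106/76)·f/(1−f) ≈ 3.125 mg/L.
Regimen B: f = (1/2)^(18/6) ≈ 0.1250; Cmin,ss = (1950/76)·f/(1−f) ≈ 3.665 mg/L.
Difference ≈ 3.125 − 3.665 ≈ -0.540 mg/L.

-0.5 mg/L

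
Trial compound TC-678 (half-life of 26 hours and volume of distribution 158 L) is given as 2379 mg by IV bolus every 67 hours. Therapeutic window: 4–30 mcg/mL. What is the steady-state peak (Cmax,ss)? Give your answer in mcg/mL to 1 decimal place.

Over one 67-h interval, 67/26 ≈ 2.5769 half-lives elapse, leaving f ≈ 0.1676 of each dose.
At steady state, accumulation factor R = 1/(1 − e^(−kτ)) ≈ 1.2013.
Single-dose peak C₀ = D/Vd = 2379/158 ≈ 15.057 mcg/mL.
Steady-state peak Cmax,ss = C₀·R ≈ 15.057 × 1.2013 ≈ 18.088 mcg/mL.
Peak 18.1 mcg/mL vs MTC 30 mcg/mL: below toxic threshold.

18.1 mcg/mL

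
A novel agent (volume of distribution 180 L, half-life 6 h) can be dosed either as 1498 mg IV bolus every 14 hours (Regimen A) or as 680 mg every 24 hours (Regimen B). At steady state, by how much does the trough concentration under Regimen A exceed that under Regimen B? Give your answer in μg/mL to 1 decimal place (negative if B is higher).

Regimen A: f = (1/2)^(14/6) ≈ 0.1984; Cmin,ss = (1498/180)·f/(1−f) ≈ 2.060 μg/mL.
Regimen B: f = (1/2)^(24/6) ≈ 0.0625; Cmin,ss = (680/180)·f/(1−f) ≈ 0.252 μg/mL.
Difference ≈ 2.060 − 0.252 ≈ 1.808 μg/mL.

1.8 μg/mL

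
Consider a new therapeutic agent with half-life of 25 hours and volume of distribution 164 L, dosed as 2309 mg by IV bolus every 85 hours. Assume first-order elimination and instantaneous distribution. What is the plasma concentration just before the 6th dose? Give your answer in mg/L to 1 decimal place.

1.5 mg/L

f = (1/2)^(τ/t½) = (1/2)^(85/25) ≈ 0.0947.
C₀ = D/Vd = 2309/164 ≈ 14.079 mg/L.
Before the 6th dose, 5 doses have been given. Superposition: Cmin = C₀·(f + f² + … + f^5).
≈ 14.079 × (0.0947 + 0.0090 + 0.0008 + 0.0001 + 0.0000) ≈ 14.079 × 0.1046 ≈ 1.473 mg/L.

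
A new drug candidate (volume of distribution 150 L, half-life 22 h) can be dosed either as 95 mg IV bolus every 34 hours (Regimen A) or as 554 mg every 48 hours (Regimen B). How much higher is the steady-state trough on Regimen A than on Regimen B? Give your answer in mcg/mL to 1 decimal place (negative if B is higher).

-0.7 mcg/mL

Regimen A: f = (1/2)^(34/22) ≈ 0.3426; Cmin,ss = (95/150)·f/(1−f) ≈ 0.330 mcg/mL.
Regimen B: f = (1/2)^(48/22) ≈ 0.2204; Cmin,ss = (554/150)·f/(1−f) ≈ 1.044 mcg/mL.
Difference ≈ 0.330 − 1.044 ≈ -0.714 mcg/mL.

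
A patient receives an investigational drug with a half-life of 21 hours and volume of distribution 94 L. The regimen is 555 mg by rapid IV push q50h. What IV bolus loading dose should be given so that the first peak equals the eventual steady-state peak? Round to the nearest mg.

687 mg

f = (1/2)^(50/21) ≈ 0.191983; accumulation ratio R = 1/(1−f) ≈ 1.23760.
Loading dose to hit Cmax,ss on first dose: D_load = D_maint·R ≈ 555 × 1.23760 ≈ 686.87 mg.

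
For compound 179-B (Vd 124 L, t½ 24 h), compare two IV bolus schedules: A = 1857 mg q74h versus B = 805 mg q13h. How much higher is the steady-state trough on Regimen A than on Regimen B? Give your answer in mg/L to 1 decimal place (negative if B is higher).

Regimen A: f = (1/2)^(74/24) ≈ 0.1180; Cmin,ss = (1857/124)·f/(1−f) ≈ 2.004 mg/L.
Regimen B: f = (1/2)^(13/24) ≈ 0.6870; Cmin,ss = (805/124)·f/(1−f) ≈ 14.249 mg/L.
Difference ≈ 2.004 − 14.249 ≈ -12.245 mg/L.

-12.2 mg/L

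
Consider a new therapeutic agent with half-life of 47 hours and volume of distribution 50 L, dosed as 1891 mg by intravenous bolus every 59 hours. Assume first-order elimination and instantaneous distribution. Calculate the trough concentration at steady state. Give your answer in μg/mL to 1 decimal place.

k = ln2/t½ = ln2/47 ≈ 0.014748 h⁻¹; fraction remaining f = e^(−kτ) = e^(−0.014748×59) ≈ 0.4189.
Each bolus raises the concentration by D/Vd = 1891/50 ≈ 37.820 μg/mL.
Steady-state trough Cmin,ss = C₀·f/(1−f) ≈ 37.820 × 0.4189/0.5811 ≈ 27.263 μg/mL.

27.3 μg/mL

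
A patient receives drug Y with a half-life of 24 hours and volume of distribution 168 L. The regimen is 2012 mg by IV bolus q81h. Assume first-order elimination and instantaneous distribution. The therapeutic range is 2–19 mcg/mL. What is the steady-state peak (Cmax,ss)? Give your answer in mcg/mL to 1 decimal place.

k = ln2/t½ = ln2/24 ≈ 0.028881 h⁻¹; fraction remaining f = e^(−kτ) = e^(−0.028881×81) ≈ 0.0964.
At steady state, accumulation factor R = 1/(1 − e^(−kτ)) ≈ 1.1067.
Single-dose peak C₀ = D/Vd = 2012/168 ≈ 11.976 mcg/mL.
Cmax,ss = C₀/(1 − f) ≈ 11.976/0.9036 ≈ 13.254 mcg/mL.
Peak 13.3 mcg/mL vs MTC 19 mcg/mL: below toxic threshold.

13.3 mcg/mL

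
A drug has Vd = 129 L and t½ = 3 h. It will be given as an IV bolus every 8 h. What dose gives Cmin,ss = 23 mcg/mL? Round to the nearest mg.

15872 mg

τ/t½ = 8/3 ≈ 2.6667, so f = (1/2)^(8/3) ≈ 0.157490.
Cmin,ss = (D/Vd)·f/(1−f), so D = Cmin,ss·Vd·(1−f)/f.
D = 23 × 129 × (1−f)/f ≈ 23 × 129 × 5.34961 ≈ 15872.29 mg.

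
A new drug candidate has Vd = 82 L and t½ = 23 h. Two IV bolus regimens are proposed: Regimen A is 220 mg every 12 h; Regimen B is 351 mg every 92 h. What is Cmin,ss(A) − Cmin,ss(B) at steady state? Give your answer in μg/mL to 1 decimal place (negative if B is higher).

5.9 μg/mL

Regimen A: f = (1/2)^(12/23) ≈ 0.6965; Cmin,ss = (220/82)·f/(1−f) ≈ 6.157 μg/mL.
Regimen B: f = (1/2)^(92/23) ≈ 0.0625; Cmin,ss = (351/82)·f/(1−f) ≈ 0.285 μg/mL.
Difference ≈ 6.157 − 0.285 ≈ 5.872 μg/mL.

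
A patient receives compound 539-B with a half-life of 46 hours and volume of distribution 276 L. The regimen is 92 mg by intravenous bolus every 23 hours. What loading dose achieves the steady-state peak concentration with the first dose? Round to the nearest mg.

f = (1/2)^(23/46) ≈ 0.707107; accumulation ratio R = 1/(1−f) ≈ 3.41422.
Loading dose to hit Cmax,ss on first dose: D_load = D_maint·R ≈ 92 × 3.41422 ≈ 314.11 mg.

314 mg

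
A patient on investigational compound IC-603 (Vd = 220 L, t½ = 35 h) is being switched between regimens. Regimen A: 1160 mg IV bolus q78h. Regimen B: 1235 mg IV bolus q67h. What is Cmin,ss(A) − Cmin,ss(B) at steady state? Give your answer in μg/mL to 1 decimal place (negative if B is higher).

-0.6 μg/mL

Regimen A: f = (1/2)^(78/35) ≈ 0.2134; Cmin,ss = (1160/220)·f/(1−f) ≈ 1.430 μg/mL.
Regimen B: f = (1/2)^(67/35) ≈ 0.2653; Cmin,ss = (1235/220)·f/(1−f) ≈ 2.027 μg/mL.
Difference ≈ 1.430 − 2.027 ≈ -0.597 μg/mL.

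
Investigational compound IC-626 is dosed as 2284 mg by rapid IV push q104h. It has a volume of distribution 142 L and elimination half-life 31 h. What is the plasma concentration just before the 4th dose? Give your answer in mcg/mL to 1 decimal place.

1.7 mcg/mL

f = (1/2)^(τ/t½) = (1/2)^(104/31) ≈ 0.0977.
C₀ = D/Vd = 2284/142 ≈ 16.085 mcg/mL.
Before the 4th dose, 3 doses have been given. Superposition: Cmin = C₀·(f + f² + … + f^3).
≈ 16.085 × (0.0977 + 0.0095 + 0.0009) ≈ 16.085 × 0.1081 ≈ 1.739 mcg/mL.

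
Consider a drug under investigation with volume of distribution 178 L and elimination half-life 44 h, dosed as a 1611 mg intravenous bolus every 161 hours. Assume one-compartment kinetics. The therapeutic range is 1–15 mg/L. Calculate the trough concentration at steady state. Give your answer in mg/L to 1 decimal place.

k = ln2/t½ = ln2/44 ≈ 0.015753 h⁻¹; fraction remaining f = e^(−kτ) = e^(−0.015753×161) ≈ 0.0792.
Accumulation ratio R = 1/(1 − f) ≈ 1/0.9208 ≈ 1.0860.
Each bolus raises the concentration by D/Vd = 1611/178 ≈ 9.051 mg/L.
Cmax,ss = C₀/(1 − f) ≈ 9.051/0.9208 ≈ 9.829 mg/L.
One interval later, Cmin,ss = Cmax,ss·e^(−kτ) ≈ 9.829 × 0.0792 ≈ 0.778 mg/L.
Trough 0.8 mg/L vs MEC 1 mg/L: subtherapeutic.

0.8 mg/L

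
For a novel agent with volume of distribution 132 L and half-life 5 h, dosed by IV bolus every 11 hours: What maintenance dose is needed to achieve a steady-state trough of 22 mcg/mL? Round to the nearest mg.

τ/t½ = 11/5 ≈ 2.2, so f = (1/2)^(11/5) ≈ 0.217638.
Cmin,ss = (D/Vd)·f/(1−f), so D = Cmin,ss·Vd·(1−f)/f.
D = 22 × 132 × (1−f)/f ≈ 22 × 132 × 3.59479 ≈ 10439.27 mg.

10439 mg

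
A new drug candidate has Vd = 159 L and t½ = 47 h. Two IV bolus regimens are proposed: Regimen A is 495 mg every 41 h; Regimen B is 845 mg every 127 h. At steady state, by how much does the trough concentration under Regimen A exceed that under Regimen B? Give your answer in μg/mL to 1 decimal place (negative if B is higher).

Regimen A: f = (1/2)^(41/47) ≈ 0.5463; Cmin,ss = (495/159)·f/(1−f) ≈ 3.749 μg/mL.
Regimen B: f = (1/2)^(127/47) ≈ 0.1537; Cmin,ss = (845/159)·f/(1−f) ≈ 0.965 μg/mL.
Difference ≈ 3.749 − 0.965 ≈ 2.784 μg/mL.

2.8 μg/mL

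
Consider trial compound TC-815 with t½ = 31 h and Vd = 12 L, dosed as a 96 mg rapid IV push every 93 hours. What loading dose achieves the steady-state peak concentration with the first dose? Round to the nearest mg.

110 mg

f = (1/2)^(93/31) ≈ 0.125000; accumulation ratio R = 1/(1−f) ≈ 1.14286.
Loading dose to hit Cmax,ss on first dose: D_load = D_maint·R ≈ 96 × 1.14286 ≈ 109.71 mg.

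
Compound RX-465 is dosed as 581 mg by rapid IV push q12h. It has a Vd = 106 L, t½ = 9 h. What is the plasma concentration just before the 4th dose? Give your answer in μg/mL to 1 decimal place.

f = (1/2)^(τ/t½) = (1/2)^(12/9) ≈ 0.3969.
C₀ = D/Vd = 581/106 ≈ 5.481 μg/mL.
Before the 4th dose, 3 doses have been given. Superposition: Cmin = C₀·(f + f² + … + f^3).
≈ 5.481 × (0.3969 + 0.1575 + 0.0625) ≈ 5.481 × 0.6169 ≈ 3.381 μg/mL.

3.4 μg/mL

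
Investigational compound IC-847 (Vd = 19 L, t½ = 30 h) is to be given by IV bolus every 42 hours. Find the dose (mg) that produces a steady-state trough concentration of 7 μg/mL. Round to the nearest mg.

218 mg

τ/t½ = 42/30 ≈ 1.4, so f = (1/2)^(42/30) ≈ 0.378929.
Cmin,ss = (D/Vd)·f/(1−f), so D = Cmin,ss·Vd·(1−f)/f.
D = 7 × 19 × (1−f)/f ≈ 7 × 19 × 1.63902 ≈ 217.99 mg.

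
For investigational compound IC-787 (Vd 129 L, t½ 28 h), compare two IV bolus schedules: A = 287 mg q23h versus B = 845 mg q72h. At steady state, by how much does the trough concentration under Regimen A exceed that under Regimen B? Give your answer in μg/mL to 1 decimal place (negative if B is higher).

Regimen A: f = (1/2)^(23/28) ≈ 0.5659; Cmin,ss = (287/129)·f/(1−f) ≈ 2.900 μg/mL.
Regimen B: f = (1/2)^(72/28) ≈ 0.1682; Cmin,ss = (845/129)·f/(1−f) ≈ 1.325 μg/mL.
Difference ≈ 2.900 − 1.325 ≈ 1.575 μg/mL.

1.6 μg/mL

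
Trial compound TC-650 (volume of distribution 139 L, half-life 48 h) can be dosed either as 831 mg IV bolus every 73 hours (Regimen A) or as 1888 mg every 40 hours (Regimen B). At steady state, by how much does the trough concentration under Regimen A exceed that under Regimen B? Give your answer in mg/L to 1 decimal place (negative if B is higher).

Regimen A: f = (1/2)^(73/48) ≈ 0.3485; Cmin,ss = (831/139)·f/(1−f) ≈ 3.198 mg/L.
Regimen B: f = (1/2)^(40/48) ≈ 0.5612; Cmin,ss = (1888/139)·f/(1−f) ≈ 17.372 mg/L.
Difference ≈ 3.198 − 17.372 ≈ -14.174 mg/L.

-14.2 mg/L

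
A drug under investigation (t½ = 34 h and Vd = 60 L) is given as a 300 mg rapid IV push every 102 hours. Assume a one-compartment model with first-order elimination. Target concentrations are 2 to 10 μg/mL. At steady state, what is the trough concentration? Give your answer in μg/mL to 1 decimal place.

The dosing interval is 3 half-lives, so f = 2^(−3) = 0.125.
At steady state, R = 1/(1 − 0.125) = 8/7.
Single-dose peak C₀ = D/Vd = 300/60 = 5 μg/mL.
Steady-state peak Cmax,ss = C₀·R = 5 × 8/7 ≈ 5.714 μg/mL.
Steady-state trough Cmin,ss = Cmax,ss·f ≈ 5.714 × 0.125 ≈ 0.714 μg/mL.
Trough 0.7 μg/mL vs MEC 2 μg/mL: subtherapeutic.

0.7 μg/mL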